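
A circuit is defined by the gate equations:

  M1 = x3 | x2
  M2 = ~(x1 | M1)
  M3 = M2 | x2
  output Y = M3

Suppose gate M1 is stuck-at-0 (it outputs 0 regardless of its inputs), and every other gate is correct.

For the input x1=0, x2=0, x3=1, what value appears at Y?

Propagate with M1 forced: M1=0 [stuck-at-0], M2=1, M3=1.
So Y = 1. (Without the fault it would be 0.)

1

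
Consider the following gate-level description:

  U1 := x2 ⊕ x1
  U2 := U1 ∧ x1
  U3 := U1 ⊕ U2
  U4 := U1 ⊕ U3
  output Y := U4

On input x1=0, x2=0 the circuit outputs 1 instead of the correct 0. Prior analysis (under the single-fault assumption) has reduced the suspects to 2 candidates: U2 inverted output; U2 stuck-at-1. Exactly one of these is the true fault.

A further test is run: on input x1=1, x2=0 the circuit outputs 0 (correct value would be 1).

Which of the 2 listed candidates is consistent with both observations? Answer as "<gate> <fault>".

Evaluate each candidate on input x1=1, x2=0:
  U2 inverted output: U1=1, U2=0 [inverted output], U3=1, U4=0 → 0 — matches
  U2 stuck-at-1: U1=1, U2=1 [stuck-at-1], U3=0, U4=1 → 1 — eliminated
Only U2 inverted output reproduces the observed 0.

U2 inverted output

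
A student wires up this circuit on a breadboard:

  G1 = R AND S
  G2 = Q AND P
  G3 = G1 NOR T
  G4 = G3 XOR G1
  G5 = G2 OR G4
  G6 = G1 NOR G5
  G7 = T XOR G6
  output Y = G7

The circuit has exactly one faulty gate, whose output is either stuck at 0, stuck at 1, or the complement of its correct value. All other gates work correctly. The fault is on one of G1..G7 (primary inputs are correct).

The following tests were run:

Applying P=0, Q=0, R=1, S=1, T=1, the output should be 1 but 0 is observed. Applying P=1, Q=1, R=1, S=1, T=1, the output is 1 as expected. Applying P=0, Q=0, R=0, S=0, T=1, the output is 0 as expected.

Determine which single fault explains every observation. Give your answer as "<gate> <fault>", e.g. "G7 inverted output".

Fault-free values for test 1 (P=0, Q=0, R=1, S=1, T=1): G1=1, G2=0, G3=0, G4=1, G5=1, G6=0, G7=1, giving Y=1. Observed 0.
Test 1: faults giving observed 0 are {G1 stuck-at-0, G1 inverted output, G6 stuck-at-1, G6 inverted output, G7 stuck-at-0, G7 inverted output}.
Test 2 (P=1, Q=1, R=1, S=1, T=1): fault-free G1=1, G2=1, G3=0, G4=1, G5=1, G6=0, G7=1 → 1; observed 1. Eliminates G6 stuck-at-1, G6 inverted output, G7 stuck-at-0, G7 inverted output.
Test 3 (P=0, Q=0, R=0, S=0, T=1): fault-free G1=0, G2=0, G3=0, G4=0, G5=0, G6=1, G7=0 → 0; observed 0. Eliminates G1 inverted output.
Only G1 stuck-at-0 is consistent with every test.

G1 stuck-at-0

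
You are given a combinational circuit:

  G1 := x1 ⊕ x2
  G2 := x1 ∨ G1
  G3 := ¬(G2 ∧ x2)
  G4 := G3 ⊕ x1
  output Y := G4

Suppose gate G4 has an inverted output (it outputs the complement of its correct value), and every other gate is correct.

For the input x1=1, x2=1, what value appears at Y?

0

Propagate with G4 forced: G1=0, G2=1, G3=0, G4=0 [inverted output].
So Y = 0. (Without the fault it would be 1.)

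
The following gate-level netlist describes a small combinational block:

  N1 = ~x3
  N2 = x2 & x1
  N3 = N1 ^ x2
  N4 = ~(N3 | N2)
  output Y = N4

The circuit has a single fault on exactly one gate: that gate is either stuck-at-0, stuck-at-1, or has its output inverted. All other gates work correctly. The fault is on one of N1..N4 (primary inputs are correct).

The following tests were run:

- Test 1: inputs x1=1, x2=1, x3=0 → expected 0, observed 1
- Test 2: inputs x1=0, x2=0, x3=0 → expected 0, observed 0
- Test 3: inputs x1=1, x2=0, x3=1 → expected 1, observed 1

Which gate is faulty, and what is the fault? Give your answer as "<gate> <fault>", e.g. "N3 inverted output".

N2 stuck-at-0

Fault-free values for test 1 (x1=1, x2=1, x3=0): N1=1, N2=1, N3=0, N4=0, giving Y=0. Observed 1.
Test 1: faults giving observed 1 are {N2 stuck-at-0, N2 inverted output, N4 stuck-at-1, N4 inverted output}.
Test 2 (x1=0, x2=0, x3=0): fault-free N1=1, N2=0, N3=1, N4=0 → 0; observed 0. Eliminates N4 stuck-at-1, N4 inverted output.
Test 3 (x1=1, x2=0, x3=1): fault-free N1=0, N2=0, N3=0, N4=1 → 1; observed 1. Eliminates N2 inverted output.
Only N2 stuck-at-0 is consistent with every test.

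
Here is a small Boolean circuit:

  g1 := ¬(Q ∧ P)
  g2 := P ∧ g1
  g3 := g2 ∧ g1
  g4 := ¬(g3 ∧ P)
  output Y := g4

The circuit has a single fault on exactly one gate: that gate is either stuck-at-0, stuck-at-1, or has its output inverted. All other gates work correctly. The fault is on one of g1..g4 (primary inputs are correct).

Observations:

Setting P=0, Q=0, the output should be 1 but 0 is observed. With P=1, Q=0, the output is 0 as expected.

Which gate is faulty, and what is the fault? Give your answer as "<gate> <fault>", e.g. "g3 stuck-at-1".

Fault-free values for test 1 (P=0, Q=0): g1=1, g2=0, g3=0, g4=1, giving Y=1. Observed 0.
Test 1: faults giving observed 0 are {g4 stuck-at-0, g4 inverted output}.
Test 2 (P=1, Q=0): fault-free g1=1, g2=1, g3=1, g4=0 → 0; observed 0. Eliminates g4 inverted output.
Only g4 stuck-at-0 is consistent with every test.

g4 stuck-at-0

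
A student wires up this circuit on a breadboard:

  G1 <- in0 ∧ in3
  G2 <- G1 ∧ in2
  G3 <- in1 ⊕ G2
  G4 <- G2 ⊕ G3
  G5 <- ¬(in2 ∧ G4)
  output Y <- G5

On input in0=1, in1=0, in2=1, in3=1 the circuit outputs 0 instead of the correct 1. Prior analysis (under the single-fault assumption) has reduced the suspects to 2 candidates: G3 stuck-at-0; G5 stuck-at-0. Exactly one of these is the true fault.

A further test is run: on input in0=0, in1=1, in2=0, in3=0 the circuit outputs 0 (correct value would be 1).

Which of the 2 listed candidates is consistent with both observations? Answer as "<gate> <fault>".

Evaluate each candidate on input in0=0, in1=1, in2=0, in3=0:
  G3 stuck-at-0: G1=0, G2=0, G3=0 [stuck-at-0], G4=0, G5=1 → 1 — eliminated
  G5 stuck-at-0: G1=0, G2=0, G3=1, G4=1, G5=0 [stuck-at-0] → 0 — matches
Only G5 stuck-at-0 reproduces the observed 0.

G5 stuck-at-0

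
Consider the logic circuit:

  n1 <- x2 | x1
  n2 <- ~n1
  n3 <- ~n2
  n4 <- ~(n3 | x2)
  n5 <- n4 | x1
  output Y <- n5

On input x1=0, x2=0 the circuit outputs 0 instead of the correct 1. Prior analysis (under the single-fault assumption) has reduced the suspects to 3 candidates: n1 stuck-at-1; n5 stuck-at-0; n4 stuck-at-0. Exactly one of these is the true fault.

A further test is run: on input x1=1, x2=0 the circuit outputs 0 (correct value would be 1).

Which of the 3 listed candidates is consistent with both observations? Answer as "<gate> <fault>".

Evaluate each candidate on input x1=1, x2=0:
  n1 stuck-at-1: n1=1 [stuck-at-1], n2=0, n3=1, n4=0, n5=1 → 1 — eliminated
  n5 stuck-at-0: n1=1, n2=0, n3=1, n4=0, n5=0 [stuck-at-0] → 0 — matches
  n4 stuck-at-0: n1=1, n2=0, n3=1, n4=0 [stuck-at-0], n5=1 → 1 — eliminated
Only n5 stuck-at-0 reproduces the observed 0.

n5 stuck-at-0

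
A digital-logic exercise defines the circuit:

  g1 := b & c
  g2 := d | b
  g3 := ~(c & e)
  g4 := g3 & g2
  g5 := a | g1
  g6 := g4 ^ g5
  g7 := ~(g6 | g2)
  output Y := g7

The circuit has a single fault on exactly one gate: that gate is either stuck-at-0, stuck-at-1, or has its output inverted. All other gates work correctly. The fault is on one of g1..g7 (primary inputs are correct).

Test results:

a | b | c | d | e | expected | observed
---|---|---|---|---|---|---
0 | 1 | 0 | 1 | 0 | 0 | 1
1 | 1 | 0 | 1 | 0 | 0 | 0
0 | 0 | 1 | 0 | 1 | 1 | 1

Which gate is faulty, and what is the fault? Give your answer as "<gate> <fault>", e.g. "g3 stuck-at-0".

Fault-free values for test 1 (a=0, b=1, c=0, d=1, e=0): g1=0, g2=1, g3=1, g4=1, g5=0, g6=1, g7=0, giving Y=0. Observed 1.
Test 1: faults giving observed 1 are {g2 stuck-at-0, g2 inverted output, g7 stuck-at-1, g7 inverted output}.
Test 2 (a=1, b=1, c=0, d=1, e=0): fault-free g1=0, g2=1, g3=1, g4=1, g5=1, g6=0, g7=0 → 0; observed 0. Eliminates g7 stuck-at-1, g7 inverted output.
Test 3 (a=0, b=0, c=1, d=0, e=1): fault-free g1=0, g2=0, g3=0, g4=0, g5=0, g6=0, g7=1 → 1; observed 1. Eliminates g2 inverted output.
Only g2 stuck-at-0 is consistent with every test.

g2 stuck-at-0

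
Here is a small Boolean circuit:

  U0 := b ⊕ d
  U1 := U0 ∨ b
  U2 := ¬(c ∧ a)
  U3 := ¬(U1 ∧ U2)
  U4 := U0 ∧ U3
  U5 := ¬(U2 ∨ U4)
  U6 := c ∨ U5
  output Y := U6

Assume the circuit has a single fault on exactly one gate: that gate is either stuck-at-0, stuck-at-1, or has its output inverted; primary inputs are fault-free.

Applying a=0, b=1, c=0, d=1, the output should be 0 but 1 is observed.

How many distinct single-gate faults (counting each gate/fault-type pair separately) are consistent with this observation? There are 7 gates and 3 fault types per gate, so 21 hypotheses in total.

6

Fault-free: U0=0, U1=1, U2=1, U3=0, U4=0, U5=0, U6=0 → 0. Observed 1.
  U0: none of the 3 fault types match ✗
  U1: none of the 3 fault types match ✗
  U2: stuck-at-0, inverted output ✓; others ✗
  U3: none of the 3 fault types match ✗
  U4: none of the 3 fault types match ✗
  U5: stuck-at-1, inverted output ✓; others ✗
  U6: stuck-at-1, inverted output ✓; others ✗
Consistent faults: {U2 stuck-at-0, U2 inverted output, U5 stuck-at-1, U5 inverted output, U6 stuck-at-1, U6 inverted output} — 6 in all.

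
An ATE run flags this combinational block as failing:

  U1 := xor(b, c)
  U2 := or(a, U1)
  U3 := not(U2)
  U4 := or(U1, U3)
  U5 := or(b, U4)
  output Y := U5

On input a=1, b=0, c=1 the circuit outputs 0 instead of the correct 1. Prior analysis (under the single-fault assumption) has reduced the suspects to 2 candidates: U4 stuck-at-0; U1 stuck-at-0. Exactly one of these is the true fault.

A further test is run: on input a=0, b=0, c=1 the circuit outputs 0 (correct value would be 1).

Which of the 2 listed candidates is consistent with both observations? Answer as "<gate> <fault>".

Evaluate each candidate on input a=0, b=0, c=1:
  U4 stuck-at-0: U1=1, U2=1, U3=0, U4=0 [stuck-at-0], U5=0 → 0 — matches
  U1 stuck-at-0: U1=0 [stuck-at-0], U2=0, U3=1, U4=1, U5=1 → 1 — eliminated
Only U4 stuck-at-0 reproduces the observed 0.

U4 stuck-at-0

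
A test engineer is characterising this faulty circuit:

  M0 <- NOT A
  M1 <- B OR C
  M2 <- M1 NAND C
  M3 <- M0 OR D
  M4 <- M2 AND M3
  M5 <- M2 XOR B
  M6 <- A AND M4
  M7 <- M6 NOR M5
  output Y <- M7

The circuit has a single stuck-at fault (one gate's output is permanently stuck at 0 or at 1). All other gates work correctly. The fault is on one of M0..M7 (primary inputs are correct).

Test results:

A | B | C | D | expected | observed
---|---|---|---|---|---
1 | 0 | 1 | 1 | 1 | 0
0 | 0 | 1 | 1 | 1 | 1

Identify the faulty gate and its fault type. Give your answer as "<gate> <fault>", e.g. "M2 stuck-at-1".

Fault-free values for test 1 (A=1, B=0, C=1, D=1): M0=0, M1=1, M2=0, M3=1, M4=0, M5=0, M6=0, M7=1, giving Y=1. Observed 0.
Test 1: faults giving observed 0 are {M1 stuck-at-0, M2 stuck-at-1, M4 stuck-at-1, M5 stuck-at-1, M6 stuck-at-1, M7 stuck-at-0}.
Test 2 (A=0, B=0, C=1, D=1): fault-free M0=1, M1=1, M2=0, M3=1, M4=0, M5=0, M6=0, M7=1 → 1; observed 1. Eliminates M1 stuck-at-0, M2 stuck-at-1, M5 stuck-at-1, M6 stuck-at-1, M7 stuck-at-0.
Only M4 stuck-at-1 is consistent with every test.

M4 stuck-at-1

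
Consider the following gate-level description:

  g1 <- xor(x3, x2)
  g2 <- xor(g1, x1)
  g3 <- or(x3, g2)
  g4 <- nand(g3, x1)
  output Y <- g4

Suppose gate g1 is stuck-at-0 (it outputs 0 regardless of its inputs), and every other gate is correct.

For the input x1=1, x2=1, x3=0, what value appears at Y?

0

Propagate with g1 forced: g1=0 [stuck-at-0], g2=1, g3=1, g4=0.
So Y = 0. (Without the fault it would be 1.)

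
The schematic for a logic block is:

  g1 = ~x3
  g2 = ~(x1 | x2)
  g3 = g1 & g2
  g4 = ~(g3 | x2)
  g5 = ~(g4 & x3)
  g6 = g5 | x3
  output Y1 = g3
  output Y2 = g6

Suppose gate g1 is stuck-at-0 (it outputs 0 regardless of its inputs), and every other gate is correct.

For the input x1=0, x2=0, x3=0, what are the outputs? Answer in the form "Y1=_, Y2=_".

Propagate with g1 forced: g1=0 [stuck-at-0], g2=1, g3=0, g4=1, g5=1, g6=1.
So the outputs are Y1=0, Y2=1. (Without the fault they would be Y1=1, Y2=1.)

Y1=0, Y2=1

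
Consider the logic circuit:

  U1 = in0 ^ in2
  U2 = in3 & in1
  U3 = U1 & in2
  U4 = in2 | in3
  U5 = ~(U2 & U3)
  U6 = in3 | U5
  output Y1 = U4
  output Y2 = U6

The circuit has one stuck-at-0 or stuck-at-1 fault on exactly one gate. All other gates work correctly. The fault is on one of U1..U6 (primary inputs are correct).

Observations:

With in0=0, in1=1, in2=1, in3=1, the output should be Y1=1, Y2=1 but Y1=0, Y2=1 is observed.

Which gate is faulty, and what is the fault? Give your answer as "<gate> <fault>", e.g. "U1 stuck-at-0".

U4 stuck-at-0

Fault-free values for test 1 (in0=0, in1=1, in2=1, in3=1): U1=1, U2=1, U3=1, U4=1, U5=0, U6=1, giving Y1=1, Y2=1. Observed Y1=0, Y2=1.
Test 1: faults giving observed Y1=0, Y2=1 are {U4 stuck-at-0}.
Only U4 stuck-at-0 is consistent with every test.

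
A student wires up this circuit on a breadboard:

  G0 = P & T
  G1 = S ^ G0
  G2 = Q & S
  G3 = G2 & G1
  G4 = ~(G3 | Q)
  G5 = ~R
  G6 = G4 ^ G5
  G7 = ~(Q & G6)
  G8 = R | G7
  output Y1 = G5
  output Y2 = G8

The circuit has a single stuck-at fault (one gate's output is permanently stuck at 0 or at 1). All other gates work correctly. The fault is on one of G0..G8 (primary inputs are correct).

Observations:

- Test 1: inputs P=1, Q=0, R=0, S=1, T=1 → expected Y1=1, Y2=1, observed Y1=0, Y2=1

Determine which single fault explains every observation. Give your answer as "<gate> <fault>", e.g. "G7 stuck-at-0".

Fault-free values for test 1 (P=1, Q=0, R=0, S=1, T=1): G0=1, G1=0, G2=0, G3=0, G4=1, G5=1, G6=0, G7=1, G8=1, giving Y1=1, Y2=1. Observed Y1=0, Y2=1.
Test 1: faults giving observed Y1=0, Y2=1 are {G5 stuck-at-0}.
Only G5 stuck-at-0 is consistent with every test.

G5 stuck-at-0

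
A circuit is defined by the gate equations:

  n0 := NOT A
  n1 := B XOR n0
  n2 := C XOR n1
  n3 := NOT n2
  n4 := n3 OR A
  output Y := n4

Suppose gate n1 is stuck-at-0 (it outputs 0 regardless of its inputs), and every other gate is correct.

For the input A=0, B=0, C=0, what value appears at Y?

1

Propagate with n1 forced: n0=1, n1=0 [stuck-at-0], n2=0, n3=1, n4=1.
So Y = 1. (Without the fault it would be 0.)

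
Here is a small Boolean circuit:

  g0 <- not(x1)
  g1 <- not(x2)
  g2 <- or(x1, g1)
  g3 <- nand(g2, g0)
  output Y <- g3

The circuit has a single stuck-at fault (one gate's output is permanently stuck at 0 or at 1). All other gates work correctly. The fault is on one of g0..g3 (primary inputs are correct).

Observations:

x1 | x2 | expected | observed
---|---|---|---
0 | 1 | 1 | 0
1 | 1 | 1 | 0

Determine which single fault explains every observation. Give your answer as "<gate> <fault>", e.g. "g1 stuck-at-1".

Fault-free values for test 1 (x1=0, x2=1): g0=1, g1=0, g2=0, g3=1, giving Y=1. Observed 0.
Test 1: faults giving observed 0 are {g1 stuck-at-1, g2 stuck-at-1, g3 stuck-at-0}.
Test 2 (x1=1, x2=1): fault-free g0=0, g1=0, g2=1, g3=1 → 1; observed 0. Eliminates g1 stuck-at-1, g2 stuck-at-1.
Only g3 stuck-at-0 is consistent with every test.

g3 stuck-at-0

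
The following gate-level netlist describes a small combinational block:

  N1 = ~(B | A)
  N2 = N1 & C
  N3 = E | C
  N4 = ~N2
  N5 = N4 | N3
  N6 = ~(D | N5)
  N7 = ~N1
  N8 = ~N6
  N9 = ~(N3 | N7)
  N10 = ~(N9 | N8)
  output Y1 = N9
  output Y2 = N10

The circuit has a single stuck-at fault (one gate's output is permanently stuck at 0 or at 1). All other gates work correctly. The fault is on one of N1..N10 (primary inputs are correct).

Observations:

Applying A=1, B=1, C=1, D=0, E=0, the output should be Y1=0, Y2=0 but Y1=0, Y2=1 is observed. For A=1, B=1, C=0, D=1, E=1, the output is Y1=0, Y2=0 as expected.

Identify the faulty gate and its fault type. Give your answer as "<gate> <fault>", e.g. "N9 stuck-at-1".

Fault-free values for test 1 (A=1, B=1, C=1, D=0, E=0): N1=0, N2=0, N3=1, N4=1, N5=1, N6=0, N7=1, N8=1, N9=0, N10=0, giving Y1=0, Y2=0. Observed Y1=0, Y2=1.
Test 1: faults giving observed Y1=0, Y2=1 are {N5 stuck-at-0, N6 stuck-at-1, N8 stuck-at-0, N10 stuck-at-1}.
Test 2 (A=1, B=1, C=0, D=1, E=1): fault-free N1=0, N2=0, N3=1, N4=1, N5=1, N6=0, N7=1, N8=1, N9=0, N10=0 → Y1=0, Y2=0; observed Y1=0, Y2=0. Eliminates N6 stuck-at-1, N8 stuck-at-0, N10 stuck-at-1.
Only N5 stuck-at-0 is consistent with every test.

N5 stuck-at-0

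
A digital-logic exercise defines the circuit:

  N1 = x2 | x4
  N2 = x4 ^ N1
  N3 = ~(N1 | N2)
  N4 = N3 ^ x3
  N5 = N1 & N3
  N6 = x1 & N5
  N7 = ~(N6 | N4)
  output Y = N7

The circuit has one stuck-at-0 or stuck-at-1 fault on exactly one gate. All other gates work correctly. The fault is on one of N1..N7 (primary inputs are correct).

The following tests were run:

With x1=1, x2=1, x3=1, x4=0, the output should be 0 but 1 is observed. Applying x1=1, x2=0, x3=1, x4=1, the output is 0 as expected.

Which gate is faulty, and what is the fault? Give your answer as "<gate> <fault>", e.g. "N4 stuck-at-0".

N1 stuck-at-0

Fault-free values for test 1 (x1=1, x2=1, x3=1, x4=0): N1=1, N2=1, N3=0, N4=1, N5=0, N6=0, N7=0, giving Y=0. Observed 1.
Test 1: faults giving observed 1 are {N1 stuck-at-0, N4 stuck-at-0, N7 stuck-at-1}.
Test 2 (x1=1, x2=0, x3=1, x4=1): fault-free N1=1, N2=0, N3=0, N4=1, N5=0, N6=0, N7=0 → 0; observed 0. Eliminates N4 stuck-at-0, N7 stuck-at-1.
Only N1 stuck-at-0 is consistent with every test.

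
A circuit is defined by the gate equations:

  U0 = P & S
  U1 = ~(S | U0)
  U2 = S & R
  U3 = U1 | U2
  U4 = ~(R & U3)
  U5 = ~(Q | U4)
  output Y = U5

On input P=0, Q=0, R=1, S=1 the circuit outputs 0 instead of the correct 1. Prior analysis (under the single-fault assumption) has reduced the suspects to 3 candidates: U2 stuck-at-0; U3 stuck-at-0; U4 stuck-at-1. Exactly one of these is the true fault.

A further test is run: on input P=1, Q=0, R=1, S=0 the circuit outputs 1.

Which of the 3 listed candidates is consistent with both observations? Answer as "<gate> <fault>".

U2 stuck-at-0

Evaluate each candidate on input P=1, Q=0, R=1, S=0:
  U2 stuck-at-0: U0=0, U1=1, U2=0 [stuck-at-0], U3=1, U4=0, U5=1 → 1 — matches
  U3 stuck-at-0: U0=0, U1=1, U2=0, U3=0 [stuck-at-0], U4=1, U5=0 → 0 — eliminated
  U4 stuck-at-1: U0=0, U1=1, U2=0, U3=1, U4=1 [stuck-at-1], U5=0 → 0 — eliminated
Only U2 stuck-at-0 reproduces the observed 1.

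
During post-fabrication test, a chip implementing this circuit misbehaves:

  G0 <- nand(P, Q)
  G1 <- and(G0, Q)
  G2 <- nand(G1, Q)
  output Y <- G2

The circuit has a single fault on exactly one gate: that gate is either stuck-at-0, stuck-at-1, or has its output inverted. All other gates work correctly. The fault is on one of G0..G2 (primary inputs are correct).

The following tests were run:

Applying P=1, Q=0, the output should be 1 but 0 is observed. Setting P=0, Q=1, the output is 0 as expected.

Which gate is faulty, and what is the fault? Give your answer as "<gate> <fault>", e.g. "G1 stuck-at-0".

G2 stuck-at-0

Fault-free values for test 1 (P=1, Q=0): G0=1, G1=0, G2=1, giving Y=1. Observed 0.
Test 1: faults giving observed 0 are {G2 stuck-at-0, G2 inverted output}.
Test 2 (P=0, Q=1): fault-free G0=1, G1=1, G2=0 → 0; observed 0. Eliminates G2 inverted output.
Only G2 stuck-at-0 is consistent with every test.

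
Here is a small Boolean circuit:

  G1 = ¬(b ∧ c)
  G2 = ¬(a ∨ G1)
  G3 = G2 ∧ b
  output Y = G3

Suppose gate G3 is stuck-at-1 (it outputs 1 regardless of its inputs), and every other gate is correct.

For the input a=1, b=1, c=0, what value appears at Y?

Propagate with G3 forced: G1=1, G2=0, G3=1 [stuck-at-1].
So Y = 1. (Without the fault it would be 0.)

1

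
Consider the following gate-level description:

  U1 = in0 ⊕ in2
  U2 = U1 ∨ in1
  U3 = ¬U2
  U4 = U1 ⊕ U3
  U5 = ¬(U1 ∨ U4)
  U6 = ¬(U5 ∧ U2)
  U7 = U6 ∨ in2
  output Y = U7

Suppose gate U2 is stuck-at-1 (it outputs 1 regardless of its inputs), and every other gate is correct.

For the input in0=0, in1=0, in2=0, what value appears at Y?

Propagate with U2 forced: U1=0, U2=1 [stuck-at-1], U3=0, U4=0, U5=1, U6=0, U7=0.
So Y = 0. (Without the fault it would be 1.)

0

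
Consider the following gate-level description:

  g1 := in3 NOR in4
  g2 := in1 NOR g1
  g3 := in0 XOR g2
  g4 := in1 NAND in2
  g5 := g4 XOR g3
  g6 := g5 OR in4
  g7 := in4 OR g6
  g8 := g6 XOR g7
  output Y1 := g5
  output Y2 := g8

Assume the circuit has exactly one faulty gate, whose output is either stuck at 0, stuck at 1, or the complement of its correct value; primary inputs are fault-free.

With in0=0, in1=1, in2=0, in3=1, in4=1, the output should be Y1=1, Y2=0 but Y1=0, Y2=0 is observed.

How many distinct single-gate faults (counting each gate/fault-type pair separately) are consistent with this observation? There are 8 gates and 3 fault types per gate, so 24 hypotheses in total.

8

Fault-free: g1=0, g2=0, g3=0, g4=1, g5=1, g6=1, g7=1, g8=0 → Y1=1, Y2=0. Observed Y1=0, Y2=0.
  g1: none of the 3 fault types match ✗
  g2: stuck-at-1, inverted output ✓; others ✗
  g3: stuck-at-1, inverted output ✓; others ✗
  g4: stuck-at-0, inverted output ✓; others ✗
  g5: stuck-at-0, inverted output ✓; others ✗
  g6: none of the 3 fault types match ✗
  g7: none of the 3 fault types match ✗
  g8: none of the 3 fault types match ✗
Consistent faults: {g2 stuck-at-1, g2 inverted output, g3 stuck-at-1, g3 inverted output, g4 stuck-at-0, g4 inverted output, g5 stuck-at-0, g5 inverted output} — 8 in all.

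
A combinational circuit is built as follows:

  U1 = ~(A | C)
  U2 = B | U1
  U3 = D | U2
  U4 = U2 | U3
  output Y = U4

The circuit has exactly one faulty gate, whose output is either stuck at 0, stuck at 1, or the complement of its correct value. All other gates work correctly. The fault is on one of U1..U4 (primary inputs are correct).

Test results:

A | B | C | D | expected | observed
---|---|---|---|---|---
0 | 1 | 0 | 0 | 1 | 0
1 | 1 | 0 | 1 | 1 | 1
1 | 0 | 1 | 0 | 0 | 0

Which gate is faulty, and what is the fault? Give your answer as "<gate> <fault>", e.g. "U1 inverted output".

U2 stuck-at-0

Fault-free values for test 1 (A=0, B=1, C=0, D=0): U1=1, U2=1, U3=1, U4=1, giving Y=1. Observed 0.
Test 1: faults giving observed 0 are {U2 stuck-at-0, U2 inverted output, U4 stuck-at-0, U4 inverted output}.
Test 2 (A=1, B=1, C=0, D=1): fault-free U1=0, U2=1, U3=1, U4=1 → 1; observed 1. Eliminates U4 stuck-at-0, U4 inverted output.
Test 3 (A=1, B=0, C=1, D=0): fault-free U1=0, U2=0, U3=0, U4=0 → 0; observed 0. Eliminates U2 inverted output.
Only U2 stuck-at-0 is consistent with every test.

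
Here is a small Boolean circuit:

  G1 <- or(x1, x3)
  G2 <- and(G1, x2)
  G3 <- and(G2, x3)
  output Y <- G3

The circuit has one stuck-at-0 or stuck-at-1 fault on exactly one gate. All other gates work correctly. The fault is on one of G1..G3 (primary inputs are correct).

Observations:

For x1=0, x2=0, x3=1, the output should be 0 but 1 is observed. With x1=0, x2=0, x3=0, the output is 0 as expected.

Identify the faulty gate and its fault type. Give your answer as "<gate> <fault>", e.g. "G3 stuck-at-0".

G2 stuck-at-1

Fault-free values for test 1 (x1=0, x2=0, x3=1): G1=1, G2=0, G3=0, giving Y=0. Observed 1.
Test 1: faults giving observed 1 are {G2 stuck-at-1, G3 stuck-at-1}.
Test 2 (x1=0, x2=0, x3=0): fault-free G1=0, G2=0, G3=0 → 0; observed 0. Eliminates G3 stuck-at-1.
Only G2 stuck-at-1 is consistent with every test.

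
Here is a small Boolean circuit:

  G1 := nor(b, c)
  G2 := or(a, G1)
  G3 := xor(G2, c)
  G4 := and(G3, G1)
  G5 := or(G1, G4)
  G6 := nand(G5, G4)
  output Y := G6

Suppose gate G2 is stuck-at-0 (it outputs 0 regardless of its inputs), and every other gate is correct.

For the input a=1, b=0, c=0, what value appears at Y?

1

Propagate with G2 forced: G1=1, G2=0 [stuck-at-0], G3=0, G4=0, G5=1, G6=1.
So Y = 1. (Without the fault it would be 0.)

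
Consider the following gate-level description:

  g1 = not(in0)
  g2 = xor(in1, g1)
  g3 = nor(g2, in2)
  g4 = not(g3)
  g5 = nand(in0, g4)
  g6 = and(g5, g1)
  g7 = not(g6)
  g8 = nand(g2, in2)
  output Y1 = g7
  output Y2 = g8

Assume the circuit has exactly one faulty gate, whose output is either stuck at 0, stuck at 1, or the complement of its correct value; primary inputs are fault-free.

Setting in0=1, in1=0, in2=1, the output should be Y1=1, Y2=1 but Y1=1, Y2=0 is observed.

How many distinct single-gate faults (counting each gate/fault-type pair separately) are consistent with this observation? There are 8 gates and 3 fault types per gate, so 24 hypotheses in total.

Fault-free: g1=0, g2=0, g3=0, g4=1, g5=0, g6=0, g7=1, g8=1 → Y1=1, Y2=1. Observed Y1=1, Y2=0.
  g1: stuck-at-1, inverted output ✓; others ✗
  g2: stuck-at-1, inverted output ✓; others ✗
  g3: none of the 3 fault types match ✗
  g4: none of the 3 fault types match ✗
  g5: none of the 3 fault types match ✗
  g6: none of the 3 fault types match ✗
  g7: none of the 3 fault types match ✗
  g8: stuck-at-0, inverted output ✓; others ✗
Consistent faults: {g1 stuck-at-1, g1 inverted output, g2 stuck-at-1, g2 inverted output, g8 stuck-at-0, g8 inverted output} — 6 in all.

6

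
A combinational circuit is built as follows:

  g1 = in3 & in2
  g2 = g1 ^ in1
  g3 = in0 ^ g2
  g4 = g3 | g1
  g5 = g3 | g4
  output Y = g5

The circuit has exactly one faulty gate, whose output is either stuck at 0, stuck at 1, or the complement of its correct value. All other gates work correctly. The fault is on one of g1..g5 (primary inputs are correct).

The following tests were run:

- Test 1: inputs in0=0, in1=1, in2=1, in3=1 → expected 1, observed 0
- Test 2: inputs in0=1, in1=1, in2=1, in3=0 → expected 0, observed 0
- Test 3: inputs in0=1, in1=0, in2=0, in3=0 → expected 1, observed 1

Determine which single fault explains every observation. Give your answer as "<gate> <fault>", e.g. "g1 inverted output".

Fault-free values for test 1 (in0=0, in1=1, in2=1, in3=1): g1=1, g2=0, g3=0, g4=1, g5=1, giving Y=1. Observed 0.
Test 1: faults giving observed 0 are {g4 stuck-at-0, g4 inverted output, g5 stuck-at-0, g5 inverted output}.
Test 2 (in0=1, in1=1, in2=1, in3=0): fault-free g1=0, g2=1, g3=0, g4=0, g5=0 → 0; observed 0. Eliminates g4 inverted output, g5 inverted output.
Test 3 (in0=1, in1=0, in2=0, in3=0): fault-free g1=0, g2=0, g3=1, g4=1, g5=1 → 1; observed 1. Eliminates g5 stuck-at-0.
Only g4 stuck-at-0 is consistent with every test.

g4 stuck-at-0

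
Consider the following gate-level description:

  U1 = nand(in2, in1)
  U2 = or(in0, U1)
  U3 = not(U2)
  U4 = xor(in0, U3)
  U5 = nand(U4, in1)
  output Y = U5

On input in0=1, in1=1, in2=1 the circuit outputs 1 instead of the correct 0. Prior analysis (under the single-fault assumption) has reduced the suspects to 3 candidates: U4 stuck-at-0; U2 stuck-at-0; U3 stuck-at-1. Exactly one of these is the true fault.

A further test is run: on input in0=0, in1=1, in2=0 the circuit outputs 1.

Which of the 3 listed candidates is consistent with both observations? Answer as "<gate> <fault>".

Evaluate each candidate on input in0=0, in1=1, in2=0:
  U4 stuck-at-0: U1=1, U2=1, U3=0, U4=0 [stuck-at-0], U5=1 → 1 — matches
  U2 stuck-at-0: U1=1, U2=0 [stuck-at-0], U3=1, U4=1, U5=0 → 0 — eliminated
  U3 stuck-at-1: U1=1, U2=1, U3=1 [stuck-at-1], U4=1, U5=0 → 0 — eliminated
Only U4 stuck-at-0 reproduces the observed 1.

U4 stuck-at-0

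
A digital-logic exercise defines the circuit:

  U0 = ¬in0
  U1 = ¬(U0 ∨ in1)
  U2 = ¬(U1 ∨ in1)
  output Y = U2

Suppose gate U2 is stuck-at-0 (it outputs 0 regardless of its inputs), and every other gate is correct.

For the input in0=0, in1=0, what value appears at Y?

Propagate with U2 forced: U0=1, U1=0, U2=0 [stuck-at-0].
So Y = 0. (Without the fault it would be 1.)

0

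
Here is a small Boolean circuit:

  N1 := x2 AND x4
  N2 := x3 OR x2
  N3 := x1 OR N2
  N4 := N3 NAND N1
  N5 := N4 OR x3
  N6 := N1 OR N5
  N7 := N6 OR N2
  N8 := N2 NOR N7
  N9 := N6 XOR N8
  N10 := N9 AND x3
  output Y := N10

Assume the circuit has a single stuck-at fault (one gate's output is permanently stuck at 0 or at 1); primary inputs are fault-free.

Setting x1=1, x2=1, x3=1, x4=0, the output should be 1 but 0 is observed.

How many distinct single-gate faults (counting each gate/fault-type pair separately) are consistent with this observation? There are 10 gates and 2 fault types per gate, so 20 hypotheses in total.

5

Fault-free: N1=0, N2=1, N3=1, N4=1, N5=1, N6=1, N7=1, N8=0, N9=1, N10=1 → 1. Observed 0.
  N1: none of the 2 fault types match ✗
  N2: none of the 2 fault types match ✗
  N3: none of the 2 fault types match ✗
  N4: none of the 2 fault types match ✗
  N5: stuck-at-0 ✓; others ✗
  N6: stuck-at-0 ✓; others ✗
  N7: none of the 2 fault types match ✗
  N8: stuck-at-1 ✓; others ✗
  N9: stuck-at-0 ✓; others ✗
  N10: stuck-at-0 ✓; others ✗
Consistent faults: {N5 stuck-at-0, N6 stuck-at-0, N8 stuck-at-1, N9 stuck-at-0, N10 stuck-at-0} — 5 in all.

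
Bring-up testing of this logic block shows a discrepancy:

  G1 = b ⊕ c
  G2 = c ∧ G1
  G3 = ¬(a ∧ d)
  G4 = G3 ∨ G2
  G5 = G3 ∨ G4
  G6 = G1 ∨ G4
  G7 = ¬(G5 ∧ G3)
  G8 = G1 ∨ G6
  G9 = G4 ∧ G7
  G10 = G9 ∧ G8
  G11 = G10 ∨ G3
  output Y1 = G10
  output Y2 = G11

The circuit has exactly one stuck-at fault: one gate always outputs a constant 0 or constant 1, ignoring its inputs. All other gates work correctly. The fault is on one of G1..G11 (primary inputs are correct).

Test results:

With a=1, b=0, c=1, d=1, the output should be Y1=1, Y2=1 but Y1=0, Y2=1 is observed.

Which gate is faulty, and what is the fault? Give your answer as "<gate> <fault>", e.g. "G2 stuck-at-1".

Fault-free values for test 1 (a=1, b=0, c=1, d=1): G1=1, G2=1, G3=0, G4=1, G5=1, G6=1, G7=1, G8=1, G9=1, G10=1, G11=1, giving Y1=1, Y2=1. Observed Y1=0, Y2=1.
Test 1: faults giving observed Y1=0, Y2=1 are {G3 stuck-at-1}.
Only G3 stuck-at-1 is consistent with every test.

G3 stuck-at-1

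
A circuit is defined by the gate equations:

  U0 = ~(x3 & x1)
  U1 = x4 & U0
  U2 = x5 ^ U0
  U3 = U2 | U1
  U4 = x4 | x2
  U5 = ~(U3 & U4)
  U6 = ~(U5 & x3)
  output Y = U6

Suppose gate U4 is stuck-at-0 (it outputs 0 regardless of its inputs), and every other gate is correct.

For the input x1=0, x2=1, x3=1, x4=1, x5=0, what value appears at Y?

0

Propagate with U4 forced: U0=1, U1=1, U2=1, U3=1, U4=0 [stuck-at-0], U5=1, U6=0.
So Y = 0. (Without the fault it would be 1.)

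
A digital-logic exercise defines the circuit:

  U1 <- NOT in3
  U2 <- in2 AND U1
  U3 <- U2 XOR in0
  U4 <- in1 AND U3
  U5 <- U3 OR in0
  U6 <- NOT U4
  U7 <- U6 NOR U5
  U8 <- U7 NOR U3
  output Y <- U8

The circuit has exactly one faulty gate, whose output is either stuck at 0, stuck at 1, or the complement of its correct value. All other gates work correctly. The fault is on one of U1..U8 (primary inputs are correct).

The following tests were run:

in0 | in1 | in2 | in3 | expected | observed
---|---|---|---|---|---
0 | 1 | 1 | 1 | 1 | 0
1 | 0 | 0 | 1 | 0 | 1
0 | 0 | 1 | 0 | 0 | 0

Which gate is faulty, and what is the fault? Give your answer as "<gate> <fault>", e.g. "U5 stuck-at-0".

U2 stuck-at-1

Fault-free values for test 1 (in0=0, in1=1, in2=1, in3=1): U1=0, U2=0, U3=0, U4=0, U5=0, U6=1, U7=0, U8=1, giving Y=1. Observed 0.
Test 1: faults giving observed 0 are {U1 stuck-at-1, U1 inverted output, U2 stuck-at-1, U2 inverted output, U3 stuck-at-1, U3 inverted output, U4 stuck-at-1, U4 inverted output, U6 stuck-at-0, U6 inverted output, U7 stuck-at-1, U7 inverted output, U8 stuck-at-0, U8 inverted output}.
Test 2 (in0=1, in1=0, in2=0, in3=1): fault-free U1=0, U2=0, U3=1, U4=0, U5=1, U6=1, U7=0, U8=0 → 0; observed 1. Eliminates U1 stuck-at-1, U1 inverted output, U3 stuck-at-1, U4 stuck-at-1, U4 inverted output, U6 stuck-at-0, U6 inverted output, U7 stuck-at-1, U7 inverted output, U8 stuck-at-0.
Test 3 (in0=0, in1=0, in2=1, in3=0): fault-free U1=1, U2=1, U3=1, U4=0, U5=1, U6=1, U7=0, U8=0 → 0; observed 0. Eliminates U2 inverted output, U3 inverted output, U8 inverted output.
Only U2 stuck-at-1 is consistent with every test.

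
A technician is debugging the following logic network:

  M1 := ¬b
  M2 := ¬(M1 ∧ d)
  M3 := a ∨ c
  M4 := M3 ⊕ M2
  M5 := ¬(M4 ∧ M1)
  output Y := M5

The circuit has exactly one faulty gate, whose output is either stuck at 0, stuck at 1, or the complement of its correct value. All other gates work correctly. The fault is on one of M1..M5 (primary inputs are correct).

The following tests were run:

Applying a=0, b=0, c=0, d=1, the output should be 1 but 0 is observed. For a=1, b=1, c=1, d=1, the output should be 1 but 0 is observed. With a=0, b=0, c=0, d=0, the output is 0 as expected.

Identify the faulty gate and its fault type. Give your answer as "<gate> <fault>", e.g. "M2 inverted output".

M5 stuck-at-0

Fault-free values for test 1 (a=0, b=0, c=0, d=1): M1=1, M2=0, M3=0, M4=0, M5=1, giving Y=1. Observed 0.
Test 1: faults giving observed 0 are {M2 stuck-at-1, M2 inverted output, M3 stuck-at-1, M3 inverted output, M4 stuck-at-1, M4 inverted output, M5 stuck-at-0, M5 inverted output}.
Test 2 (a=1, b=1, c=1, d=1): fault-free M1=0, M2=1, M3=1, M4=0, M5=1 → 1; observed 0. Eliminates M2 stuck-at-1, M2 inverted output, M3 stuck-at-1, M3 inverted output, M4 stuck-at-1, M4 inverted output.
Test 3 (a=0, b=0, c=0, d=0): fault-free M1=1, M2=1, M3=0, M4=1, M5=0 → 0; observed 0. Eliminates M5 inverted output.
Only M5 stuck-at-0 is consistent with every test.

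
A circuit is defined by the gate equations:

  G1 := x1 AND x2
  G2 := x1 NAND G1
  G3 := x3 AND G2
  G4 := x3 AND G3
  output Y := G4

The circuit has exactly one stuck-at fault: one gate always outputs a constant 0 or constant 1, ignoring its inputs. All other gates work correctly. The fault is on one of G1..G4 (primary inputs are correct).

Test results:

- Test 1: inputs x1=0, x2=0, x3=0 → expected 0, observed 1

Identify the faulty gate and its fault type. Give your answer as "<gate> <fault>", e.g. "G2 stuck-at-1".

G4 stuck-at-1

Fault-free values for test 1 (x1=0, x2=0, x3=0): G1=0, G2=1, G3=0, G4=0, giving Y=0. Observed 1.
Test 1: faults giving observed 1 are {G4 stuck-at-1}.
Only G4 stuck-at-1 is consistent with every test.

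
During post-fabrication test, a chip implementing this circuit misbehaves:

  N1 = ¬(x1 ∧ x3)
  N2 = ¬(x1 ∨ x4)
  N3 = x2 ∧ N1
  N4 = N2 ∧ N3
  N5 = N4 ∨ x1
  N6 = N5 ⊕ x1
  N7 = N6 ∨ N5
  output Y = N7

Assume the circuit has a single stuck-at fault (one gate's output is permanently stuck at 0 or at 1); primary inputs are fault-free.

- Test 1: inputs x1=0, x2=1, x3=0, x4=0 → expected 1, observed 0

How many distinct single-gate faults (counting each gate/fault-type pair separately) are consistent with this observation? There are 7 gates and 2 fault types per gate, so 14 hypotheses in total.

Fault-free: N1=1, N2=1, N3=1, N4=1, N5=1, N6=1, N7=1 → 1. Observed 0.
  N1 stuck-at-0: output 0 ✓
  N1 stuck-at-1: output 1 ✗
  N2 stuck-at-0: output 0 ✓
  N2 stuck-at-1: output 1 ✗
  N3 stuck-at-0: output 0 ✓
  N3 stuck-at-1: output 1 ✗
  N4 stuck-at-0: output 0 ✓
  N4 stuck-at-1: output 1 ✗
  N5 stuck-at-0: output 0 ✓
  N5 stuck-at-1: output 1 ✗
  N6 stuck-at-0: output 1 ✗
  N6 stuck-at-1: output 1 ✗
  N7 stuck-at-0: output 0 ✓
  N7 stuck-at-1: output 1 ✗
Consistent faults: {N1 stuck-at-0, N2 stuck-at-0, N3 stuck-at-0, N4 stuck-at-0, N5 stuck-at-0, N7 stuck-at-0} — 6 in all.

6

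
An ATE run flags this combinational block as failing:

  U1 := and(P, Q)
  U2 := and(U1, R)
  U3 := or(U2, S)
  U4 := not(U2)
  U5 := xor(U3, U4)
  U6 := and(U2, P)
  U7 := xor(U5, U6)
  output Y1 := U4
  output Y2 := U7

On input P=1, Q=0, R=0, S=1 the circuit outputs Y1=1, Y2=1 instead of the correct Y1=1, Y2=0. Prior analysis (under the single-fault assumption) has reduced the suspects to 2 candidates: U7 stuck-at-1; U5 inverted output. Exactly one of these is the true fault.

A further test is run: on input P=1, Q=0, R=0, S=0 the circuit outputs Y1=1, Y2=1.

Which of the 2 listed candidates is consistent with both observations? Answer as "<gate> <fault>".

Evaluate each candidate on input P=1, Q=0, R=0, S=0:
  U7 stuck-at-1: U1=0, U2=0, U3=0, U4=1, U5=1, U6=0, U7=1 [stuck-at-1] → Y1=1, Y2=1 — matches
  U5 inverted output: U1=0, U2=0, U3=0, U4=1, U5=0 [inverted output], U6=0, U7=0 → Y1=1, Y2=0 — eliminated
Only U7 stuck-at-1 reproduces the observed Y1=1, Y2=1.

U7 stuck-at-1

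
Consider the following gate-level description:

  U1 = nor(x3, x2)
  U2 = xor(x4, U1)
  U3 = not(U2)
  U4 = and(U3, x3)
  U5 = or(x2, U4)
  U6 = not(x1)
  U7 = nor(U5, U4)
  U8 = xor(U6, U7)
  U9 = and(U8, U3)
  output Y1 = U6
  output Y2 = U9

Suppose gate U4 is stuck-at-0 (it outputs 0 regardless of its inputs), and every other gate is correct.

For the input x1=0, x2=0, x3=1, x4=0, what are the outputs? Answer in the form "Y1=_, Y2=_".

Propagate with U4 forced: U1=0, U2=0, U3=1, U4=0 [stuck-at-0], U5=0, U6=1, U7=1, U8=0, U9=0.
So the outputs are Y1=1, Y2=0. (Without the fault they would be Y1=1, Y2=1.)

Y1=1, Y2=0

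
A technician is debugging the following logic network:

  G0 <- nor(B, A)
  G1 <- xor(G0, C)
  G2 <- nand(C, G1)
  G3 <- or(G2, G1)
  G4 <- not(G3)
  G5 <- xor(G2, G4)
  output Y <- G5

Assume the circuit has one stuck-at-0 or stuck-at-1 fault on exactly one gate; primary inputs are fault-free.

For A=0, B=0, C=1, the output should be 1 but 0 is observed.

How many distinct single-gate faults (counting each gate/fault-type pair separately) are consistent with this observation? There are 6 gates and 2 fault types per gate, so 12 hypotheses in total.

Fault-free: G0=1, G1=0, G2=1, G3=1, G4=0, G5=1 → 1. Observed 0.
  G0 stuck-at-0: output 0 ✓
  G0 stuck-at-1: output 1 ✗
  G1 stuck-at-0: output 1 ✗
  G1 stuck-at-1: output 0 ✓
  G2 stuck-at-0: output 1 ✗
  G2 stuck-at-1: output 1 ✗
  G3 stuck-at-0: output 0 ✓
  G3 stuck-at-1: output 1 ✗
  G4 stuck-at-0: output 1 ✗
  G4 stuck-at-1: output 0 ✓
  G5 stuck-at-0: output 0 ✓
  G5 stuck-at-1: output 1 ✗
Consistent faults: {G0 stuck-at-0, G1 stuck-at-1, G3 stuck-at-0, G4 stuck-at-1, G5 stuck-at-0} — 5 in all.

5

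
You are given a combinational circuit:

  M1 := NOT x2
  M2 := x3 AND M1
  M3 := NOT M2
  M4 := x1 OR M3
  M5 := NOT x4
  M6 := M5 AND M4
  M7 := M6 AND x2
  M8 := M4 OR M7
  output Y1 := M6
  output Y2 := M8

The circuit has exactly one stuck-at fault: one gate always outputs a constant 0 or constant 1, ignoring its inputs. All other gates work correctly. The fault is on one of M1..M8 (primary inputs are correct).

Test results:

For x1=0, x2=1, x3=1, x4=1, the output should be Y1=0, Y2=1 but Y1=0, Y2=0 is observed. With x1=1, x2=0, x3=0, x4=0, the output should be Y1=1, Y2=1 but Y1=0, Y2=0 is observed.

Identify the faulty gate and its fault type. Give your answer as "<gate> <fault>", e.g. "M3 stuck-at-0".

Fault-free values for test 1 (x1=0, x2=1, x3=1, x4=1): M1=0, M2=0, M3=1, M4=1, M5=0, M6=0, M7=0, M8=1, giving Y1=0, Y2=1. Observed Y1=0, Y2=0.
Test 1: faults giving observed Y1=0, Y2=0 are {M1 stuck-at-1, M2 stuck-at-1, M3 stuck-at-0, M4 stuck-at-0, M8 stuck-at-0}.
Test 2 (x1=1, x2=0, x3=0, x4=0): fault-free M1=1, M2=0, M3=1, M4=1, M5=1, M6=1, M7=0, M8=1 → Y1=1, Y2=1; observed Y1=0, Y2=0. Eliminates M1 stuck-at-1, M2 stuck-at-1, M3 stuck-at-0, M8 stuck-at-0.
Only M4 stuck-at-0 is consistent with every test.

M4 stuck-at-0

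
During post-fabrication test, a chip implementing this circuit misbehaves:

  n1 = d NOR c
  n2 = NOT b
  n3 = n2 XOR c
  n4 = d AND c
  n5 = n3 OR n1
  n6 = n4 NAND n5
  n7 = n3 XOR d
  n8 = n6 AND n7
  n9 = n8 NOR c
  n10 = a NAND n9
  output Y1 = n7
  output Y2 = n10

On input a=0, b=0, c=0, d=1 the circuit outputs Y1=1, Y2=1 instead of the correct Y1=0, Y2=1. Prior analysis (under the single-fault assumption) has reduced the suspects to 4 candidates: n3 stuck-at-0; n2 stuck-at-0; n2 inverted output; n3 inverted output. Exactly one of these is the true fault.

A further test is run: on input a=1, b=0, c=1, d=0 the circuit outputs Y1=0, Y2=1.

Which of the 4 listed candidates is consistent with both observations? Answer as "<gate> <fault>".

n3 stuck-at-0

Evaluate each candidate on input a=1, b=0, c=1, d=0:
  n3 stuck-at-0: n1=0, n2=1, n3=0 [stuck-at-0], n4=0, n5=0, n6=1, n7=0, n8=0, n9=0, n10=1 → Y1=0, Y2=1 — matches
  n2 stuck-at-0: n1=0, n2=0 [stuck-at-0], n3=1, n4=0, n5=1, n6=1, n7=1, n8=1, n9=0, n10=1 → Y1=1, Y2=1 — eliminated
  n2 inverted output: n1=0, n2=0 [inverted output], n3=1, n4=0, n5=1, n6=1, n7=1, n8=1, n9=0, n10=1 → Y1=1, Y2=1 — eliminated
  n3 inverted output: n1=0, n2=1, n3=1 [inverted output], n4=0, n5=1, n6=1, n7=1, n8=1, n9=0, n10=1 → Y1=1, Y2=1 — eliminated
Only n3 stuck-at-0 reproduces the observed Y1=0, Y2=1.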